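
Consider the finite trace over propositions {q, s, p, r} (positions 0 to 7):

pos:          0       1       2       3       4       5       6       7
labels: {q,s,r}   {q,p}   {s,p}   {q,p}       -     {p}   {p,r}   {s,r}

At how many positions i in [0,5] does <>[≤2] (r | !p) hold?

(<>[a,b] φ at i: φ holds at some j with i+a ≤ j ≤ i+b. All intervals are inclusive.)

Evaluate at each i in [0,5]:
  i=0: ✓ (witness j=0)
  i=1: ✗ (none in [1,3])
  i=2: ✓ (witness j=4)
  i=3: ✓ (witness j=4)
  i=4: ✓ (witness j=4)
  i=5: ✓ (witness j=6)
Positions where it holds: {0, 2, 3, 4, 5} → 5.

5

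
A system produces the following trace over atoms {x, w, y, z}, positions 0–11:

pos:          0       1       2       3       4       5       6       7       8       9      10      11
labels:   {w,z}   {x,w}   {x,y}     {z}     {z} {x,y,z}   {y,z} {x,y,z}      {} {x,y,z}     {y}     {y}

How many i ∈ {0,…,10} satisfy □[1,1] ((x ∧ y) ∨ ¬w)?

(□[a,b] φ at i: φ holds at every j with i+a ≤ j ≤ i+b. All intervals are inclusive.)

10

Evaluate at each i in [0,10]:
  i=0: ✗ (fails at j=1)
  i=1: ✓ (all of [2,2])
  i=2: ✓ (all of [3,3])
  i=3: ✓ (all of [4,4])
  i=4: ✓ (all of [5,5])
  i=5: ✓ (all of [6,6])
  i=6: ✓ (all of [7,7])
  i=7: ✓ (all of [8,8])
  i=8: ✓ (all of [9,9])
  i=9: ✓ (all of [10,10])
  i=10: ✓ (all of [11,11])
Positions where it holds: {1, 2, 3, 4, 5, 6, 7, 8, 9, 10} → 10.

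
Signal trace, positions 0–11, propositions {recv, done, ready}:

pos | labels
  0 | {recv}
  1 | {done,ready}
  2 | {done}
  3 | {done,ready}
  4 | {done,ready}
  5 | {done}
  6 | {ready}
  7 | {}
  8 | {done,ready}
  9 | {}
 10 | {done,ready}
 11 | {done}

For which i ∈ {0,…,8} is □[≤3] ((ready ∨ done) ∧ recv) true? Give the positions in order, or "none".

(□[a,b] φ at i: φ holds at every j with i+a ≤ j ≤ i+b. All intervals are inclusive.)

Evaluate at each i in [0,8]:
  i=0: ✗ (fails at j=0)
  i=1: ✗ (fails at j=1)
  i=2: ✗ (fails at j=2)
  i=3: ✗ (fails at j=3)
  i=4: ✗ (fails at j=4)
  i=5: ✗ (fails at j=5)
  i=6: ✗ (fails at j=6)
  i=7: ✗ (fails at j=7)
  i=8: ✗ (fails at j=8)

none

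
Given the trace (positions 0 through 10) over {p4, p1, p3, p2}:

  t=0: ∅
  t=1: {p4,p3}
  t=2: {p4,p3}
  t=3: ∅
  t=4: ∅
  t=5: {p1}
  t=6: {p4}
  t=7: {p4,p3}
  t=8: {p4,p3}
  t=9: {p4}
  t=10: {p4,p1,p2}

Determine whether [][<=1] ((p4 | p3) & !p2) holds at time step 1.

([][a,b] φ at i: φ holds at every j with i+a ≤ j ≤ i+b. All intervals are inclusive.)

Check ((p4 | p3) & !p2) at every j in [1,2]:
  j=1: true
  j=2: true
All positions satisfy it → formula holds.

Yes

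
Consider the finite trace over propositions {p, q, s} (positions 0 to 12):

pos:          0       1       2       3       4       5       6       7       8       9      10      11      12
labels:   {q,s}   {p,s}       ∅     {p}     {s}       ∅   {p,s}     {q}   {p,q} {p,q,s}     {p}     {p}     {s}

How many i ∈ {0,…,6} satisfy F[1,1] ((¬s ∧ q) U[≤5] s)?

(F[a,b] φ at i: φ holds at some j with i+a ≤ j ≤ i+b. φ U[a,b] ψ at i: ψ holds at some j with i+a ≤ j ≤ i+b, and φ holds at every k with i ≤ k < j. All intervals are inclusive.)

Evaluate at each i in [0,6]:
  i=0: ✓ (witness j=1)
  i=1: ✗ (none in [2,2])
  i=2: ✗ (none in [3,3])
  i=3: ✓ (witness j=4)
  i=4: ✗ (none in [5,5])
  i=5: ✓ (witness j=6)
  i=6: ✓ (witness j=7)
Positions where it holds: {0, 3, 5, 6} → 4.

4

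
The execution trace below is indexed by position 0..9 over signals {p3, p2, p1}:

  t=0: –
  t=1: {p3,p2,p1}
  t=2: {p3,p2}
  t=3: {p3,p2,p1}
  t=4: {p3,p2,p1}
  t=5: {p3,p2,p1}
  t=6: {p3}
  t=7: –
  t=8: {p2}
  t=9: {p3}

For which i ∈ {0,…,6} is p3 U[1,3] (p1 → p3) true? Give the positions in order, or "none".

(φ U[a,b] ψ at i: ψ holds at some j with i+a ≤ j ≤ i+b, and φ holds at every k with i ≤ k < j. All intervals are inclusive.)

Evaluate at each i in [0,6]:
  i=0: ✗ (lhs fails at k=0 before rhs at j=1)
  i=1: ✓ (rhs at j=2; lhs holds on [1,1])
  i=2: ✓ (rhs at j=3; lhs holds on [2,2])
  i=3: ✓ (rhs at j=4; lhs holds on [3,3])
  i=4: ✓ (rhs at j=5; lhs holds on [4,4])
  i=5: ✓ (rhs at j=6; lhs holds on [5,5])
  i=6: ✓ (rhs at j=7; lhs holds on [6,6])

1, 2, 3, 4, 5, 6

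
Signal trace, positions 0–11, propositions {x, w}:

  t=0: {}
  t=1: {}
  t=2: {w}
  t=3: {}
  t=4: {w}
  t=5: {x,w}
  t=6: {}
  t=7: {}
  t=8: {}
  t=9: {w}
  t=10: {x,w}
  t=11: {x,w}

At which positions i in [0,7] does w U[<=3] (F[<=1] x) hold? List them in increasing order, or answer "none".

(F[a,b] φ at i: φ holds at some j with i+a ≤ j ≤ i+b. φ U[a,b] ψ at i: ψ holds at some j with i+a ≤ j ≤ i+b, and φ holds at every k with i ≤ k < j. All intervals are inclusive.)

Evaluate at each i in [0,7]:
  i=0: ✗ (no rhs in [0,3])
  i=1: ✗ (lhs fails at k=1 before rhs at j=4)
  i=2: ✗ (lhs fails at k=3 before rhs at j=4)
  i=3: ✗ (lhs fails at k=3 before rhs at j=4)
  i=4: ✓ (rhs at j=4)
  i=5: ✓ (rhs at j=5)
  i=6: ✗ (lhs fails at k=6 before rhs at j=9)
  i=7: ✗ (lhs fails at k=7 before rhs at j=9)

4, 5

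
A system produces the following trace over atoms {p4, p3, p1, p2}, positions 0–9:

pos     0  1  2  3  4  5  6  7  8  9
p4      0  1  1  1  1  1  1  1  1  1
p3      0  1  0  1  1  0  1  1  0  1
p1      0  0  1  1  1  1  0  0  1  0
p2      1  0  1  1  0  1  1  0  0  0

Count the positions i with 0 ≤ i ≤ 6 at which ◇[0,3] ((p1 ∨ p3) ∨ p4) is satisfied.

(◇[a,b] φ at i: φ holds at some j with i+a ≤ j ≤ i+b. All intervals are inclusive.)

7

Evaluate at each i in [0,6]:
  i=0: ✓ (witness j=1)
  i=1: ✓ (witness j=1)
  i=2: ✓ (witness j=2)
  i=3: ✓ (witness j=3)
  i=4: ✓ (witness j=4)
  i=5: ✓ (witness j=5)
  i=6: ✓ (witness j=6)
Positions where it holds: {0, 1, 2, 3, 4, 5, 6} → 7.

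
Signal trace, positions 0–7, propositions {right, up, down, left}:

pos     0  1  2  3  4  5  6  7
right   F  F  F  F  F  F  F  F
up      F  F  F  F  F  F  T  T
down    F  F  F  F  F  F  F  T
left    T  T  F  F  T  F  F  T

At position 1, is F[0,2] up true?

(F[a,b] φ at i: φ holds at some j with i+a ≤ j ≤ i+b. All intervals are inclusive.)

No

Check up at each j in [1,3]:
  j=1: false
  j=2: false
  j=3: false
No position in the window satisfies it → formula fails.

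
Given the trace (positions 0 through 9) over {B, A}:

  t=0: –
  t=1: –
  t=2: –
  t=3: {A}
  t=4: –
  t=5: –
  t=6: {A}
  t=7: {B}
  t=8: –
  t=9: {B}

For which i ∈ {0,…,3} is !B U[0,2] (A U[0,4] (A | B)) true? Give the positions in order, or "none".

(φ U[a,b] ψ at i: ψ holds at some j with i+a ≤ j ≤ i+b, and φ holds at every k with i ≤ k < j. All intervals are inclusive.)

Evaluate at each i in [0,3]:
  i=0: ✗ (no rhs in [0,2])
  i=1: ✓ (rhs at j=3; lhs holds on [1,2])
  i=2: ✓ (rhs at j=3; lhs holds on [2,2])
  i=3: ✓ (rhs at j=3)

1, 2, 3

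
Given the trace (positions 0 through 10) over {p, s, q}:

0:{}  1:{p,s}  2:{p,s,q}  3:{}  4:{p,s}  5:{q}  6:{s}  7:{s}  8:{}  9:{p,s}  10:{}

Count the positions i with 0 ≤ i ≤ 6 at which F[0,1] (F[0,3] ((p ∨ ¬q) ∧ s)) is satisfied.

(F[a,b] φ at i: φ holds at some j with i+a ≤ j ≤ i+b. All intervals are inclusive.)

7

Evaluate at each i in [0,6]:
  i=0: ✓ (witness j=0)
  i=1: ✓ (witness j=1)
  i=2: ✓ (witness j=2)
  i=3: ✓ (witness j=3)
  i=4: ✓ (witness j=4)
  i=5: ✓ (witness j=5)
  i=6: ✓ (witness j=6)
Positions where it holds: {0, 1, 2, 3, 4, 5, 6} → 7.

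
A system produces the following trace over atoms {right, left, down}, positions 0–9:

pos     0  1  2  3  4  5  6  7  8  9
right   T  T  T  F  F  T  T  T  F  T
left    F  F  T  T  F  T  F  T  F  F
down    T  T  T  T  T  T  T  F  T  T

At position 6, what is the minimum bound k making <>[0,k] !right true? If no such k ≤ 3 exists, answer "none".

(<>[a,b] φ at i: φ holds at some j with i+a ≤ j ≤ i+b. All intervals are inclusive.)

2

Scan j = 6,7,… for !right:
  j=6: fails
  j=7: fails
  j=8: holds
First hit at j=8, so smallest k = 8-6 = 2.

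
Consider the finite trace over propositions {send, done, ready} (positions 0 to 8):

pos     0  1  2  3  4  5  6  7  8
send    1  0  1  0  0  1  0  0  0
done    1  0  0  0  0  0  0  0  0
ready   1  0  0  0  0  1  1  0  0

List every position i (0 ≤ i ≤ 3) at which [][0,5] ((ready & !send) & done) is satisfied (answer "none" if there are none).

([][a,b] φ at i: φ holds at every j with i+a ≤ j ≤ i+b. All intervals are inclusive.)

none

Evaluate at each i in [0,3]:
  i=0: ✗ (fails at j=0)
  i=1: ✗ (fails at j=1)
  i=2: ✗ (fails at j=2)
  i=3: ✗ (fails at j=3)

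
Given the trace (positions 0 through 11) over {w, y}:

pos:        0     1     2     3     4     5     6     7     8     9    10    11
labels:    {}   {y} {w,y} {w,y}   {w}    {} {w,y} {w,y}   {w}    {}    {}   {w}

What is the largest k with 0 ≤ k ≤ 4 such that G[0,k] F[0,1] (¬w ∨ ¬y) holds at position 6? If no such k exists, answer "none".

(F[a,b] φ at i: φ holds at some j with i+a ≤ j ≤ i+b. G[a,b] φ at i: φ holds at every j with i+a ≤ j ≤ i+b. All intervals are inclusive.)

none

F[0,1] (¬w ∨ ¬y) must hold from j=6 onward; find where it first fails.
  j=6: fails → no k works.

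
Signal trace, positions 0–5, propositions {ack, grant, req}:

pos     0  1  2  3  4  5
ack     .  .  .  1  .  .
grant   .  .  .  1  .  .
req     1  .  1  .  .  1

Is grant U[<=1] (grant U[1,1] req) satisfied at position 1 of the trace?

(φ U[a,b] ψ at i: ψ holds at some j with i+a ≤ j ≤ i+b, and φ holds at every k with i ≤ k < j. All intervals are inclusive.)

Does not hold

Need some j in [1,2] with (grant U[1,1] req), and grant at every k in [1,j-1].
  j=1: (grant U[1,1] req) — fails.
  j=2: (grant U[1,1] req) — fails.
No j in the window works → until fails.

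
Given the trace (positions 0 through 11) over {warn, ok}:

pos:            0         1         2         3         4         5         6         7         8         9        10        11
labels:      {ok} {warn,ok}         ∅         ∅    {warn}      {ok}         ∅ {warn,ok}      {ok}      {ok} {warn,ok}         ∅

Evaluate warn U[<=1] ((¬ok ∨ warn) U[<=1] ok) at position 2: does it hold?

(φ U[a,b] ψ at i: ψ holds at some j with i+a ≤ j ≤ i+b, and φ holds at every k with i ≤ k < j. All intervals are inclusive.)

Need some j in [2,3] with ((¬ok ∨ warn) U[<=1] ok), and warn at every k in [2,j-1].
  j=2: ((¬ok ∨ warn) U[<=1] ok) — fails.
  j=3: ((¬ok ∨ warn) U[<=1] ok) — fails.
No j in the window works → until fails.

No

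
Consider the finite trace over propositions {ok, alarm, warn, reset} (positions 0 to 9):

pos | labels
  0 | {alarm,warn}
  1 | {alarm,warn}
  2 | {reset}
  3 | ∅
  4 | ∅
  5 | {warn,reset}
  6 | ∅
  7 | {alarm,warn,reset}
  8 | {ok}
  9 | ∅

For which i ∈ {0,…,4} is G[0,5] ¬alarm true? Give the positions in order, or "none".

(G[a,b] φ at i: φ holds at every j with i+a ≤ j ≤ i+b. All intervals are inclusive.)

Evaluate at each i in [0,4]:
  i=0: ✗ (fails at j=0)
  i=1: ✗ (fails at j=1)
  i=2: ✗ (fails at j=7)
  i=3: ✗ (fails at j=7)
  i=4: ✗ (fails at j=7)

none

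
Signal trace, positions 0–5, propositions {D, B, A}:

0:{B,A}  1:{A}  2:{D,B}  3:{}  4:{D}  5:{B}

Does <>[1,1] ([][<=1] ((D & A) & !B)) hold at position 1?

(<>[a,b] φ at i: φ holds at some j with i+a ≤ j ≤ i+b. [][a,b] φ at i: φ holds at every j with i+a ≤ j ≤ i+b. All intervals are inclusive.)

Check [][<=1] ((D & A) & !B) at each j in [2,2]:
  j=2: fails at 2
No position in the window satisfies it → formula fails.

Does not hold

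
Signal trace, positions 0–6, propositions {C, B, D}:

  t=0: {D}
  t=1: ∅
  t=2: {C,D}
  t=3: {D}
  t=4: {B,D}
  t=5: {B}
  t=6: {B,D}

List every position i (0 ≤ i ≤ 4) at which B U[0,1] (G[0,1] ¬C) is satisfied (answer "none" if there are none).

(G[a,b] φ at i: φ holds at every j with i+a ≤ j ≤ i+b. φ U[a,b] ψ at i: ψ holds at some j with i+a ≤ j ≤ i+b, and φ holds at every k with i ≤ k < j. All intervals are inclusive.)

0, 3, 4

Evaluate at each i in [0,4]:
  i=0: ✓ (rhs at j=0)
  i=1: ✗ (no rhs in [1,2])
  i=2: ✗ (lhs fails at k=2 before rhs at j=3)
  i=3: ✓ (rhs at j=3)
  i=4: ✓ (rhs at j=4)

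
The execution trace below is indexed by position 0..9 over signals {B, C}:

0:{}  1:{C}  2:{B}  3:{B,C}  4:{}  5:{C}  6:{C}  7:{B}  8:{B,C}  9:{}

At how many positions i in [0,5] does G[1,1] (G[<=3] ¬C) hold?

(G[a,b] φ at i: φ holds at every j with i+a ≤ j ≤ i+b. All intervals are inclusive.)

Evaluate at each i in [0,5]:
  i=0: ✗ (fails at j=1)
  i=1: ✗ (fails at j=2)
  i=2: ✗ (fails at j=3)
  i=3: ✗ (fails at j=4)
  i=4: ✗ (fails at j=5)
  i=5: ✗ (fails at j=6)
Positions where it holds: {} → 0.

0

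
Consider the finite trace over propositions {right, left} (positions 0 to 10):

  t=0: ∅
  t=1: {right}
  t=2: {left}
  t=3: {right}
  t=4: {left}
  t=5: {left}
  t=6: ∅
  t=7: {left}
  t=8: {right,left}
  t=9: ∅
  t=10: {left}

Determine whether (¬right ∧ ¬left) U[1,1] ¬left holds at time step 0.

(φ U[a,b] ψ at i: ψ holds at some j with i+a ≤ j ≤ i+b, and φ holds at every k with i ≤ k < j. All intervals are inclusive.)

Need some j in [1,1] with ¬left, and (¬right ∧ ¬left) at every k in [0,j-1].
  j=1: ¬left holds; (¬right ∧ ¬left) holds at every k in [0,0] → satisfied.

Holds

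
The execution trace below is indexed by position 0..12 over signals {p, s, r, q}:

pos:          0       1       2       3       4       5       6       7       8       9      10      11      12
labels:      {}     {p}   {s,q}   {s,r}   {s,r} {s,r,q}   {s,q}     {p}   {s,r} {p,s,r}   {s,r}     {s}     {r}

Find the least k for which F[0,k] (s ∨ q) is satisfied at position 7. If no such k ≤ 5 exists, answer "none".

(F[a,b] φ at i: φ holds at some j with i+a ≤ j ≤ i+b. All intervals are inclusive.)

1

Scan j = 7,8,… for (s ∨ q):
  j=7: fails
  j=8: holds
First hit at j=8, so smallest k = 8-7 = 1.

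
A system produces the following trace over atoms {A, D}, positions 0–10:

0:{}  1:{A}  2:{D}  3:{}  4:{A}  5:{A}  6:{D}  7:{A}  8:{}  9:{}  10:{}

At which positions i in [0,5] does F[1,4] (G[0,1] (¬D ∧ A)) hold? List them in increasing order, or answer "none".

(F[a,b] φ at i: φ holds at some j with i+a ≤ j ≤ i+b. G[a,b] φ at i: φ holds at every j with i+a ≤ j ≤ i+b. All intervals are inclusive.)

0, 1, 2, 3

Evaluate at each i in [0,5]:
  i=0: ✓ (witness j=4)
  i=1: ✓ (witness j=4)
  i=2: ✓ (witness j=4)
  i=3: ✓ (witness j=4)
  i=4: ✗ (none in [5,8])
  i=5: ✗ (none in [6,9])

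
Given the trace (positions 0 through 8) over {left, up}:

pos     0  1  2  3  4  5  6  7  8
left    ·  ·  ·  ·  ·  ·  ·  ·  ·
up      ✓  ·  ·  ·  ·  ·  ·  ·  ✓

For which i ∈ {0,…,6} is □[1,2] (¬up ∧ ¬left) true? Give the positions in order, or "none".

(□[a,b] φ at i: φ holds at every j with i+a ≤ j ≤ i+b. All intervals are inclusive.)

Evaluate at each i in [0,6]:
  i=0: ✓ (all of [1,2])
  i=1: ✓ (all of [2,3])
  i=2: ✓ (all of [3,4])
  i=3: ✓ (all of [4,5])
  i=4: ✓ (all of [5,6])
  i=5: ✓ (all of [6,7])
  i=6: ✗ (fails at j=8)

0, 1, 2, 3, 4, 5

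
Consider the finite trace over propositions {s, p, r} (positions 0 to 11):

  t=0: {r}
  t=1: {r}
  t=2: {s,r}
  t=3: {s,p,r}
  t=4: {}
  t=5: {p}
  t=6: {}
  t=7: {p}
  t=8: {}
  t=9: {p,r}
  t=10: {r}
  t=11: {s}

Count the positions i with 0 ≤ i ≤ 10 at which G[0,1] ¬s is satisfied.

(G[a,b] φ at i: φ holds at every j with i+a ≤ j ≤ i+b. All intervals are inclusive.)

7

Evaluate at each i in [0,10]:
  i=0: ✓ (all of [0,1])
  i=1: ✗ (fails at j=2)
  i=2: ✗ (fails at j=2)
  i=3: ✗ (fails at j=3)
  i=4: ✓ (all of [4,5])
  i=5: ✓ (all of [5,6])
  i=6: ✓ (all of [6,7])
  i=7: ✓ (all of [7,8])
  i=8: ✓ (all of [8,9])
  i=9: ✓ (all of [9,10])
  i=10: ✗ (fails at j=11)
Positions where it holds: {0, 4, 5, 6, 7, 8, 9} → 7.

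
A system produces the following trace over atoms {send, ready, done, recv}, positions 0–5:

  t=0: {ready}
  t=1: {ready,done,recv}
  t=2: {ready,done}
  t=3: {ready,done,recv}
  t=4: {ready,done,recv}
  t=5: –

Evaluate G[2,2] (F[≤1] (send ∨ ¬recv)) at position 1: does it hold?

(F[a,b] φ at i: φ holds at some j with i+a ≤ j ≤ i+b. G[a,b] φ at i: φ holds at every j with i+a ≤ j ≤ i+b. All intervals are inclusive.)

Check F[≤1] (send ∨ ¬recv) at every j in [3,3]:
  j=3: fails (none in [3,4])
Fails at j=3 → formula fails.

Does not hold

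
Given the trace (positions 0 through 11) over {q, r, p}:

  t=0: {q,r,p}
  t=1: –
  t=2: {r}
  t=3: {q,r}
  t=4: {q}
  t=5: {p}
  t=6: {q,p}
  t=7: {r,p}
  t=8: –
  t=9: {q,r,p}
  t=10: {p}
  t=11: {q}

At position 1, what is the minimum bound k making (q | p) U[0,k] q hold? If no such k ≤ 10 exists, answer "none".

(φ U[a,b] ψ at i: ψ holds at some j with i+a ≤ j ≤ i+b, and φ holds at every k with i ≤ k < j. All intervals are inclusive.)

Need earliest j ≥ 1 with q, and (q | p) at every k in [1,j-1].
  j=1: rhs fails.
  j=2: rhs fails.
  j=3: rhs holds but lhs fails at k=1.
  j=4: rhs holds but lhs fails at k=1.
  j=5: rhs fails.
  j=6: rhs holds but lhs fails at k=1.
  j=7: rhs fails.
  j=8: rhs fails.
  j=9: rhs holds but lhs fails at k=1.
  j=10: rhs fails.
  j=11: rhs holds but lhs fails at k=1.
No witness within the range → none.

none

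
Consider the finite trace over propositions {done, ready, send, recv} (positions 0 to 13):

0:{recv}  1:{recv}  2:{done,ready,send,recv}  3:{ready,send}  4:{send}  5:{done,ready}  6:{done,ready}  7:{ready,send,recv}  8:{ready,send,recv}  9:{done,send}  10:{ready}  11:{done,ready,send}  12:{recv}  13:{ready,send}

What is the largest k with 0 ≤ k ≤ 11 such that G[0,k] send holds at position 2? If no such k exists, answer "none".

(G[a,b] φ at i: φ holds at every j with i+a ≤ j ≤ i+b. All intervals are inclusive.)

send must hold from j=2 onward; find where it first fails.
  j=2: holds
  j=3: holds
  j=4: holds
  j=5: fails
Holds on [2,4], so largest k = 2.

2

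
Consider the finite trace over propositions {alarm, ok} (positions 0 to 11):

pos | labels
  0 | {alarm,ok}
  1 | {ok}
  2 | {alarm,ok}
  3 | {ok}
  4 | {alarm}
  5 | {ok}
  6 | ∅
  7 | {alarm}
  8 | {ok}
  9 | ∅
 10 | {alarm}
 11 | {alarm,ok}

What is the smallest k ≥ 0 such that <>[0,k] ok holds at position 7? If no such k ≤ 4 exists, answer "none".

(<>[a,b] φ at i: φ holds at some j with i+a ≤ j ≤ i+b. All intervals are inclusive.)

1

Scan j = 7,8,… for ok:
  j=7: fails
  j=8: holds
First hit at j=8, so smallest k = 8-7 = 1.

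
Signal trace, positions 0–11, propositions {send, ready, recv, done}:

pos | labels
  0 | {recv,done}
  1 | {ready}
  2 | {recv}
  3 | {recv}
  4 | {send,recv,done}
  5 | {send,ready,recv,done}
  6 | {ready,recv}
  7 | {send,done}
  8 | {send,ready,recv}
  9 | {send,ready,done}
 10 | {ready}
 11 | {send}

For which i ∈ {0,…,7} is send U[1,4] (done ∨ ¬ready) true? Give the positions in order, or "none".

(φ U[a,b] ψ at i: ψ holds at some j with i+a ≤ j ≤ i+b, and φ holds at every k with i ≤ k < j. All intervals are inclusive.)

Evaluate at each i in [0,7]:
  i=0: ✗ (lhs fails at k=0 before rhs at j=2)
  i=1: ✗ (lhs fails at k=1 before rhs at j=2)
  i=2: ✗ (lhs fails at k=2 before rhs at j=3)
  i=3: ✗ (lhs fails at k=3 before rhs at j=4)
  i=4: ✓ (rhs at j=5; lhs holds on [4,4])
  i=5: ✗ (lhs fails at k=6 before rhs at j=7)
  i=6: ✗ (lhs fails at k=6 before rhs at j=7)
  i=7: ✓ (rhs at j=9; lhs holds on [7,8])

4, 7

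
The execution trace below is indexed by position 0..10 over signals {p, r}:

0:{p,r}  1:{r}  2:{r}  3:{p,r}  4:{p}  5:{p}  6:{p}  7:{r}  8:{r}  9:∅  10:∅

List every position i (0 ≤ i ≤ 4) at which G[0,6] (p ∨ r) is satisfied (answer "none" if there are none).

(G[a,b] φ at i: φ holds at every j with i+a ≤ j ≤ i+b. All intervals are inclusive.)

0, 1, 2

Evaluate at each i in [0,4]:
  i=0: ✓ (all of [0,6])
  i=1: ✓ (all of [1,7])
  i=2: ✓ (all of [2,8])
  i=3: ✗ (fails at j=9)
  i=4: ✗ (fails at j=9)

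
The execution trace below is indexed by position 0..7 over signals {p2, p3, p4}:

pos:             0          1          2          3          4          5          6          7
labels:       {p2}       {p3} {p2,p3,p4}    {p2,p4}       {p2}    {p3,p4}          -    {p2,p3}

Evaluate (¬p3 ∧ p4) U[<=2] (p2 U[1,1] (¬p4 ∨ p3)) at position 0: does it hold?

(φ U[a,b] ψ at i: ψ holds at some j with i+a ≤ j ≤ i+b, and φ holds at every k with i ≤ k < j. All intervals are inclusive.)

Need some j in [0,2] with (p2 U[1,1] (¬p4 ∨ p3)), and (¬p3 ∧ p4) at every k in [0,j-1].
  j=0: (p2 U[1,1] (¬p4 ∨ p3)) holds; no prefix to check → satisfied.

True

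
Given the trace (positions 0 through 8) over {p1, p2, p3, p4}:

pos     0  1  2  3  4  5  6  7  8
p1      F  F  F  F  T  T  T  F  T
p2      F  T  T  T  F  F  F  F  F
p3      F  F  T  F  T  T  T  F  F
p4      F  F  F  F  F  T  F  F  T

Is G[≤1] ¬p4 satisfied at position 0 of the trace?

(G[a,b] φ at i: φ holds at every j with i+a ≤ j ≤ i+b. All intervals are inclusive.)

Check ¬p4 at every j in [0,1]:
  j=0: true
  j=1: true
All positions satisfy it → formula holds.

Yes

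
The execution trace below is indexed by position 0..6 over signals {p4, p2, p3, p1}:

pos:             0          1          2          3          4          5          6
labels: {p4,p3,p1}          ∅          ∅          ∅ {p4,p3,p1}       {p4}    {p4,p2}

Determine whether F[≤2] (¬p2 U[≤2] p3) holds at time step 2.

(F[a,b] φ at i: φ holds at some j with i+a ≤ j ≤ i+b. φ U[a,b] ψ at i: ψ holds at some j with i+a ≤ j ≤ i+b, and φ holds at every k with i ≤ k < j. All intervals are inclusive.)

Yes

Check (¬p2 U[≤2] p3) at each j in [2,4]:
  j=2: holds
  j=3: holds
  j=4: holds
Found at j=2 → formula holds.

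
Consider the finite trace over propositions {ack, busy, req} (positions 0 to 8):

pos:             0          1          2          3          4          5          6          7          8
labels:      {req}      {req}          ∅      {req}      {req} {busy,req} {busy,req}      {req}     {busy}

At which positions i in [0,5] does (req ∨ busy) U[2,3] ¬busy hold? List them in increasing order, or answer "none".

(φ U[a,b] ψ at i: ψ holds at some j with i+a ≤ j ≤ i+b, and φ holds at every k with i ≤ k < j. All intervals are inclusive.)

Evaluate at each i in [0,5]:
  i=0: ✓ (rhs at j=2; lhs holds on [0,1])
  i=1: ✗ (lhs fails at k=2 before rhs at j=3)
  i=2: ✗ (lhs fails at k=2 before rhs at j=4)
  i=3: ✗ (no rhs in [5,6])
  i=4: ✓ (rhs at j=7; lhs holds on [4,6])
  i=5: ✓ (rhs at j=7; lhs holds on [5,6])

0, 4, 5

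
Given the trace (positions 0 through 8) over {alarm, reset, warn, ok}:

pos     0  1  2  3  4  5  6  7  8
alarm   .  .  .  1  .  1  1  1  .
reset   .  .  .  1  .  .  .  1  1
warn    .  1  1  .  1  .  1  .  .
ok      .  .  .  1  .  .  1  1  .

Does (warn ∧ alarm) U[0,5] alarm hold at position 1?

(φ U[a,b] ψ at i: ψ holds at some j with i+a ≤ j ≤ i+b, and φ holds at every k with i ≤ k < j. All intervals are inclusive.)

False

Need some j in [1,6] with alarm, and (warn ∧ alarm) at every k in [1,j-1].
  j=1: alarm false.
  j=2: alarm false.
  j=3: alarm holds, but (warn ∧ alarm) fails at k=1 → not this j.
  j=4: alarm false.
  j=5: alarm holds, but (warn ∧ alarm) fails at k=1 → not this j.
  j=6: alarm holds, but (warn ∧ alarm) fails at k=1 → not this j.
No j in the window works → until fails.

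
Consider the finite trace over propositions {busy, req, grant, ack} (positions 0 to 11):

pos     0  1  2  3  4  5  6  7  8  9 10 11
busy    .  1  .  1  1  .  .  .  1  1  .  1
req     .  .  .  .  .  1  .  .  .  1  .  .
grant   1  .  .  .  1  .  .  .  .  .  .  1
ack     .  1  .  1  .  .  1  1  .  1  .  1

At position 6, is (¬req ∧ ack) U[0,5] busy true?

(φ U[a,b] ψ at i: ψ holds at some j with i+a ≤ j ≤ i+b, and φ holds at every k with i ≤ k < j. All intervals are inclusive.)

True

Need some j in [6,11] with busy, and (¬req ∧ ack) at every k in [6,j-1].
  j=6: busy false.
  j=7: busy false.
  j=8: busy holds; (¬req ∧ ack) holds at every k in [6,7] → satisfied.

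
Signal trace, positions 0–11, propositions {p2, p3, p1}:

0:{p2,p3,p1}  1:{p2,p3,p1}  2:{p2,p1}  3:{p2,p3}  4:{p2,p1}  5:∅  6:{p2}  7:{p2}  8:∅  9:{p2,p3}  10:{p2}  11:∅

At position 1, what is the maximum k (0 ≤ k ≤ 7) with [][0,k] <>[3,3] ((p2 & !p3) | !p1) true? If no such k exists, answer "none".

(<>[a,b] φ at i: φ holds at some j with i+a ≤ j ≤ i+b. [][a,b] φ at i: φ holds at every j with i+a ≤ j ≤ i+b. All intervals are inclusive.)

7

<>[3,3] ((p2 & !p3) | !p1) must hold from j=1 onward; find where it first fails.
  j=1: holds
  j=2: holds
  j=3: holds
  j=4: holds
  j=5: holds
  j=6: holds
  j=7: holds
  j=8: holds
Holds through j=8; largest k = 7.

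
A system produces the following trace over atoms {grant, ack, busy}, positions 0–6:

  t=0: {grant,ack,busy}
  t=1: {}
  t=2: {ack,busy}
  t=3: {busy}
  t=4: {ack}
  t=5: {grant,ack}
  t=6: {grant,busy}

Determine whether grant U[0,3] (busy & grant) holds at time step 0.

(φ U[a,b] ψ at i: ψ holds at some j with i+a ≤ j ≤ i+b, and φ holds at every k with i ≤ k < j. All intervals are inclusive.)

Need some j in [0,3] with (busy & grant), and grant at every k in [0,j-1].
  j=0: (busy & grant) holds; no prefix to check → satisfied.

True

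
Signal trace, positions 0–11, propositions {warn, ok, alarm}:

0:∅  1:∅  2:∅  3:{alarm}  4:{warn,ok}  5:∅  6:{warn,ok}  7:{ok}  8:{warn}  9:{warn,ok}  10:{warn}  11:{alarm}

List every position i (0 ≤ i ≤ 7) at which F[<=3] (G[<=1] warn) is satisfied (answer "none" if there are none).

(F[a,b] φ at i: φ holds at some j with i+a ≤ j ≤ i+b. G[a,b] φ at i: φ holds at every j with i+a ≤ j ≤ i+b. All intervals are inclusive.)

Evaluate at each i in [0,7]:
  i=0: ✗ (none in [0,3])
  i=1: ✗ (none in [1,4])
  i=2: ✗ (none in [2,5])
  i=3: ✗ (none in [3,6])
  i=4: ✗ (none in [4,7])
  i=5: ✓ (witness j=8)
  i=6: ✓ (witness j=8)
  i=7: ✓ (witness j=8)

5, 6, 7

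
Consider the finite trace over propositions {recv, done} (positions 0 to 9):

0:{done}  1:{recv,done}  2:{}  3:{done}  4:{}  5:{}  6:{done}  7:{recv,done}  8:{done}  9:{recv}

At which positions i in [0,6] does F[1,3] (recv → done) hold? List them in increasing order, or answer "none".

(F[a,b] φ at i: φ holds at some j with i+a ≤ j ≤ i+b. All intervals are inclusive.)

Evaluate at each i in [0,6]:
  i=0: ✓ (witness j=1)
  i=1: ✓ (witness j=2)
  i=2: ✓ (witness j=3)
  i=3: ✓ (witness j=4)
  i=4: ✓ (witness j=5)
  i=5: ✓ (witness j=6)
  i=6: ✓ (witness j=7)

0, 1, 2, 3, 4, 5, 6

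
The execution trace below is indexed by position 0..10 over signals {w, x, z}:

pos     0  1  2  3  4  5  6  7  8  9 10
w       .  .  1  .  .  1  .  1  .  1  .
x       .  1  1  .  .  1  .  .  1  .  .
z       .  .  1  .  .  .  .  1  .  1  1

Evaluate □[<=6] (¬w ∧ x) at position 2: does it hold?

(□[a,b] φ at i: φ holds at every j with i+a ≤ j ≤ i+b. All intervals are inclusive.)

No

Check (¬w ∧ x) at every j in [2,8]:
  j=2: false
  j=3: false
  j=4: false
  j=5: false
  j=6: false
  j=7: false
  j=8: true
Fails at j=2 → formula fails.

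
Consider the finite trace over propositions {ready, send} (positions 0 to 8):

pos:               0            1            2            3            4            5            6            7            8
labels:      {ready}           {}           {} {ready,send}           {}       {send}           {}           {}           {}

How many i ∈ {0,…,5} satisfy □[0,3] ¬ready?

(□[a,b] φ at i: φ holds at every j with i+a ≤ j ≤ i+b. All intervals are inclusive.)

2

Evaluate at each i in [0,5]:
  i=0: ✗ (fails at j=0)
  i=1: ✗ (fails at j=3)
  i=2: ✗ (fails at j=3)
  i=3: ✗ (fails at j=3)
  i=4: ✓ (all of [4,7])
  i=5: ✓ (all of [5,8])
Positions where it holds: {4, 5} → 2.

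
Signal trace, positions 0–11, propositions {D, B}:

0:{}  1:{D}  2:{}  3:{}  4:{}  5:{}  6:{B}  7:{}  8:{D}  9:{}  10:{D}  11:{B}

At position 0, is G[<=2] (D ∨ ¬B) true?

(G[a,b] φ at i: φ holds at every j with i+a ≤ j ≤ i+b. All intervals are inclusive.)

Check (D ∨ ¬B) at every j in [0,2]:
  j=0: true
  j=1: true
  j=2: true
All positions satisfy it → formula holds.

Holds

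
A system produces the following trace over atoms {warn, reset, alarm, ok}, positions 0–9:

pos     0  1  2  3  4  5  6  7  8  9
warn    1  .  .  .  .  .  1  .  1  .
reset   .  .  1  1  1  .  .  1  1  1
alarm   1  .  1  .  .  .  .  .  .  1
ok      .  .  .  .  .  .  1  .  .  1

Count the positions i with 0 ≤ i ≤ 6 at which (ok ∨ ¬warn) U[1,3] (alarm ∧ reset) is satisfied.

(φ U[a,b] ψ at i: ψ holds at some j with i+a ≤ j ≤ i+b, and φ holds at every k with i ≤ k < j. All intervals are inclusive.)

Evaluate at each i in [0,6]:
  i=0: ✗ (lhs fails at k=0 before rhs at j=2)
  i=1: ✓ (rhs at j=2; lhs holds on [1,1])
  i=2: ✗ (no rhs in [3,5])
  i=3: ✗ (no rhs in [4,6])
  i=4: ✗ (no rhs in [5,7])
  i=5: ✗ (no rhs in [6,8])
  i=6: ✗ (lhs fails at k=8 before rhs at j=9)
Positions where it holds: {1} → 1.

1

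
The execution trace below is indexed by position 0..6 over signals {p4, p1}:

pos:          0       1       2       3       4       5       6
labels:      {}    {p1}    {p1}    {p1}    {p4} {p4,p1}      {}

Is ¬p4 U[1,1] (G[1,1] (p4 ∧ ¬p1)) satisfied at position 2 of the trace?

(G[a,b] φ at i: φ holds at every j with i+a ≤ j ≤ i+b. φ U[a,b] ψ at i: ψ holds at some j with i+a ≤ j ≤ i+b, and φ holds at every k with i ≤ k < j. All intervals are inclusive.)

Need some j in [3,3] with G[1,1] (p4 ∧ ¬p1), and ¬p4 at every k in [2,j-1].
  j=3: G[1,1] (p4 ∧ ¬p1) holds; ¬p4 holds at every k in [2,2] → satisfied.

Yes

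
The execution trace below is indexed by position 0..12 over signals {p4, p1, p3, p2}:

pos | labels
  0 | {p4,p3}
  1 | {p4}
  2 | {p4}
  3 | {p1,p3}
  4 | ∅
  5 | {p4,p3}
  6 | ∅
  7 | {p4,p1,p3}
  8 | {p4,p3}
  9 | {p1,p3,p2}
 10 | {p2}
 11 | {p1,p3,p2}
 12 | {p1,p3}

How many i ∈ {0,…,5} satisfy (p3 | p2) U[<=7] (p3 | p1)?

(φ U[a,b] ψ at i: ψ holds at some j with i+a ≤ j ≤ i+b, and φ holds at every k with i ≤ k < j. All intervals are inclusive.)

3

Evaluate at each i in [0,5]:
  i=0: ✓ (rhs at j=0)
  i=1: ✗ (lhs fails at k=1 before rhs at j=3)
  i=2: ✗ (lhs fails at k=2 before rhs at j=3)
  i=3: ✓ (rhs at j=3)
  i=4: ✗ (lhs fails at k=4 before rhs at j=5)
  i=5: ✓ (rhs at j=5)
Positions where it holds: {0, 3, 5} → 3.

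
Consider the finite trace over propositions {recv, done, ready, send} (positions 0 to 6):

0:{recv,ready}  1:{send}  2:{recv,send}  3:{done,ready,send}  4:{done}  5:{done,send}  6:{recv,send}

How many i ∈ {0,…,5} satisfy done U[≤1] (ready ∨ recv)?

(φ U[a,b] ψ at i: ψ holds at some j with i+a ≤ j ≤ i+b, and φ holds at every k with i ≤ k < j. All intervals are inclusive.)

Evaluate at each i in [0,5]:
  i=0: ✓ (rhs at j=0)
  i=1: ✗ (lhs fails at k=1 before rhs at j=2)
  i=2: ✓ (rhs at j=2)
  i=3: ✓ (rhs at j=3)
  i=4: ✗ (no rhs in [4,5])
  i=5: ✓ (rhs at j=6; lhs holds on [5,5])
Positions where it holds: {0, 2, 3, 5} → 4.

4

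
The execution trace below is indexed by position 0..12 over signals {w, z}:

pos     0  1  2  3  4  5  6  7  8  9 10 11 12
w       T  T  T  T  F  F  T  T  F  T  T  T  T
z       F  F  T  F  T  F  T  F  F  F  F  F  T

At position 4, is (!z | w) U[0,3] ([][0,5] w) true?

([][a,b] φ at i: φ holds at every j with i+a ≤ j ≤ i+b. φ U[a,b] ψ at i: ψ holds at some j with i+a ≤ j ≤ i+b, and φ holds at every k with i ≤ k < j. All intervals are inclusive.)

Does not hold

Need some j in [4,7] with [][0,5] w, and (!z | w) at every k in [4,j-1].
  j=4: [][0,5] w — fails at 4.
  j=5: [][0,5] w — fails at 5.
  j=6: [][0,5] w — fails at 8.
  j=7: [][0,5] w — fails at 8.
No j in the window works → until fails.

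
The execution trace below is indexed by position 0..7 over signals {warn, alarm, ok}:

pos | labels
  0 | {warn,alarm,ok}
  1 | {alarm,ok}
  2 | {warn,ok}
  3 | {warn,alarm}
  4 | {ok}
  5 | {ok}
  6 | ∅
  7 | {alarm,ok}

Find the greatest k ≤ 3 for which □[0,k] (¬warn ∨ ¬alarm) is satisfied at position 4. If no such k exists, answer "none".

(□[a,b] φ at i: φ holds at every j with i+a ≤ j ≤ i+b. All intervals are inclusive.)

3

(¬warn ∨ ¬alarm) must hold from j=4 onward; find where it first fails.
  j=4: holds
  j=5: holds
  j=6: holds
  j=7: holds
Holds through j=7; largest k = 3.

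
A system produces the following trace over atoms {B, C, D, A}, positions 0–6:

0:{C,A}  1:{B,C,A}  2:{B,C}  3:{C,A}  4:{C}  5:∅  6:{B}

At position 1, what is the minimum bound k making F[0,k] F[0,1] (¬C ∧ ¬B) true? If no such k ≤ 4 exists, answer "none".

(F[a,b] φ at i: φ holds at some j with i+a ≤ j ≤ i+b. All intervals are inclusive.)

Scan j = 1,2,… for F[0,1] (¬C ∧ ¬B):
  j=1: fails
  j=2: fails
  j=3: fails
  j=4: holds
First hit at j=4, so smallest k = 4-1 = 3.

3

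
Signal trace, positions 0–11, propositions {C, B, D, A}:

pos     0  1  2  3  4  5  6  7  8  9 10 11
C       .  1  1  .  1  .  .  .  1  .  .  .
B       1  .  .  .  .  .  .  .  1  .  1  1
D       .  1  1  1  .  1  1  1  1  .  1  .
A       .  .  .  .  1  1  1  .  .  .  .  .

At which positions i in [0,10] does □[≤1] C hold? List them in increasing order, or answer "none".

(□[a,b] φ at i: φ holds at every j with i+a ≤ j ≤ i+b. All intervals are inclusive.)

1

Evaluate at each i in [0,10]:
  i=0: ✗ (fails at j=0)
  i=1: ✓ (all of [1,2])
  i=2: ✗ (fails at j=3)
  i=3: ✗ (fails at j=3)
  i=4: ✗ (fails at j=5)
  i=5: ✗ (fails at j=5)
  i=6: ✗ (fails at j=6)
  i=7: ✗ (fails at j=7)
  i=8: ✗ (fails at j=9)
  i=9: ✗ (fails at j=9)
  i=10: ✗ (fails at j=10)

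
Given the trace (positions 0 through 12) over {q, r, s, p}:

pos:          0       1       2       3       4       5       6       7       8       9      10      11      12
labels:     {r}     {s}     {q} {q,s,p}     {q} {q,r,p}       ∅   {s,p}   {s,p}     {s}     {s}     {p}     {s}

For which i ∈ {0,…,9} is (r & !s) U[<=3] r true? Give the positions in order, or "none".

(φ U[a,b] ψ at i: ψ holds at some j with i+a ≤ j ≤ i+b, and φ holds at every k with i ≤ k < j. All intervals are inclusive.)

Evaluate at each i in [0,9]:
  i=0: ✓ (rhs at j=0)
  i=1: ✗ (no rhs in [1,4])
  i=2: ✗ (lhs fails at k=2 before rhs at j=5)
  i=3: ✗ (lhs fails at k=3 before rhs at j=5)
  i=4: ✗ (lhs fails at k=4 before rhs at j=5)
  i=5: ✓ (rhs at j=5)
  i=6: ✗ (no rhs in [6,9])
  i=7: ✗ (no rhs in [7,10])
  i=8: ✗ (no rhs in [8,11])
  i=9: ✗ (no rhs in [9,12])

0, 5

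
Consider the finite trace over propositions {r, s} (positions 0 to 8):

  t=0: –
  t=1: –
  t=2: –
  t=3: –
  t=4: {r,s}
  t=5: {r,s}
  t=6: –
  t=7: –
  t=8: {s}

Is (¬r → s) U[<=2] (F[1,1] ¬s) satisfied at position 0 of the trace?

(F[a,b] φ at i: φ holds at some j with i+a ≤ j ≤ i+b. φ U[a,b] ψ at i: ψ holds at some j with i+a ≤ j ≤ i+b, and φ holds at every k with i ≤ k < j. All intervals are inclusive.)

Need some j in [0,2] with F[1,1] ¬s, and (¬r → s) at every k in [0,j-1].
  j=0: F[1,1] ¬s holds; no prefix to check → satisfied.

True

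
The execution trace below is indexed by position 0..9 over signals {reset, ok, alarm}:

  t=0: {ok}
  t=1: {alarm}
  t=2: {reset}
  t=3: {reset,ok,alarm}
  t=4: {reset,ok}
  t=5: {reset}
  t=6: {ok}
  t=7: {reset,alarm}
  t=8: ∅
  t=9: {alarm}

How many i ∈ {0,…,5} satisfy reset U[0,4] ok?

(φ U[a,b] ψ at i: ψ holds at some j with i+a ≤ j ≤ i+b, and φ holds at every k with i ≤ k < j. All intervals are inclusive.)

Evaluate at each i in [0,5]:
  i=0: ✓ (rhs at j=0)
  i=1: ✗ (lhs fails at k=1 before rhs at j=3)
  i=2: ✓ (rhs at j=3; lhs holds on [2,2])
  i=3: ✓ (rhs at j=3)
  i=4: ✓ (rhs at j=4)
  i=5: ✓ (rhs at j=6; lhs holds on [5,5])
Positions where it holds: {0, 2, 3, 4, 5} → 5.

5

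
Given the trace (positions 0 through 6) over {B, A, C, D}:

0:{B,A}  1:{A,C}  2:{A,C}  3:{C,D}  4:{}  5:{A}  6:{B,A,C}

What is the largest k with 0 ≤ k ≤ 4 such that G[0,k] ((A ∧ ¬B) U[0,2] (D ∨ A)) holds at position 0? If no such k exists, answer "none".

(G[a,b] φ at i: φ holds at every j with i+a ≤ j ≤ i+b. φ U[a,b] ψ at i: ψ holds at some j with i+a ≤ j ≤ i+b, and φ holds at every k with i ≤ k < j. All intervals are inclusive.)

((A ∧ ¬B) U[0,2] (D ∨ A)) must hold from j=0 onward; find where it first fails.
  j=0: holds
  j=1: holds
  j=2: holds
  j=3: holds
  j=4: fails
Holds on [0,3], so largest k = 3.

3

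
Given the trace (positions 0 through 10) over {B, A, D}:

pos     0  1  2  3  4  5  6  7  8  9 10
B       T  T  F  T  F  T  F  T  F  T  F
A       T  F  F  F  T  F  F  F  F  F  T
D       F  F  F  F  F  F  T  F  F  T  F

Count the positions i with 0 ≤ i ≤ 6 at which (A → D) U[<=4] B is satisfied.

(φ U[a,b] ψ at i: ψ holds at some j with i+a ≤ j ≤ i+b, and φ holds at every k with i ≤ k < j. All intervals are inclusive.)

Evaluate at each i in [0,6]:
  i=0: ✓ (rhs at j=0)
  i=1: ✓ (rhs at j=1)
  i=2: ✓ (rhs at j=3; lhs holds on [2,2])
  i=3: ✓ (rhs at j=3)
  i=4: ✗ (lhs fails at k=4 before rhs at j=5)
  i=5: ✓ (rhs at j=5)
  i=6: ✓ (rhs at j=7; lhs holds on [6,6])
Positions where it holds: {0, 1, 2, 3, 5, 6} → 6.

6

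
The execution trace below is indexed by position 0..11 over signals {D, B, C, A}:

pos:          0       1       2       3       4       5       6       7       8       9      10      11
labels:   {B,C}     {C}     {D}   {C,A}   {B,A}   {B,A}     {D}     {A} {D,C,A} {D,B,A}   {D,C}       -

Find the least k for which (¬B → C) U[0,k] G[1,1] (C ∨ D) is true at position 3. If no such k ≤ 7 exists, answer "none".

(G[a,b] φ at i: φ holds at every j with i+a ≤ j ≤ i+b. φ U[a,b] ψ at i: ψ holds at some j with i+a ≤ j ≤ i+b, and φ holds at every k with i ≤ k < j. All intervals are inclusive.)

Need earliest j ≥ 3 with G[1,1] (C ∨ D), and (¬B → C) at every k in [3,j-1].
  j=3: rhs fails.
  j=4: rhs fails.
  j=5: rhs holds; lhs holds on [3,4]. k = 2.

2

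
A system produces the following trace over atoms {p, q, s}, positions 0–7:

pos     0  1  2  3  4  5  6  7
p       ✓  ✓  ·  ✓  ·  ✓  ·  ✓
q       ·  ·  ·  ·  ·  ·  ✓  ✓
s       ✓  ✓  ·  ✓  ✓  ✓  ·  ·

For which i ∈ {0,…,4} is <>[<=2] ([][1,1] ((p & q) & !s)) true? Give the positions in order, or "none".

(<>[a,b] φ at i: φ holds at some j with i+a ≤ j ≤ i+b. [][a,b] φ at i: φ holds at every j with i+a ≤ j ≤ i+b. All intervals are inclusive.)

4

Evaluate at each i in [0,4]:
  i=0: ✗ (none in [0,2])
  i=1: ✗ (none in [1,3])
  i=2: ✗ (none in [2,4])
  i=3: ✗ (none in [3,5])
  i=4: ✓ (witness j=6)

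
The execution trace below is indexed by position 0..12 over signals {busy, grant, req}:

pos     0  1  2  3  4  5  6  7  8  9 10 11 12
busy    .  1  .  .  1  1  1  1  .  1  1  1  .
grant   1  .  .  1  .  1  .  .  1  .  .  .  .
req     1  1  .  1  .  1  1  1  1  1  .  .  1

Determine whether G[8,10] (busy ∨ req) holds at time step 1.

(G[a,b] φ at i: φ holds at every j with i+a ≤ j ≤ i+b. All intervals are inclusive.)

Check (busy ∨ req) at every j in [9,11]:
  j=9: true
  j=10: true
  j=11: true
All positions satisfy it → formula holds.

Yes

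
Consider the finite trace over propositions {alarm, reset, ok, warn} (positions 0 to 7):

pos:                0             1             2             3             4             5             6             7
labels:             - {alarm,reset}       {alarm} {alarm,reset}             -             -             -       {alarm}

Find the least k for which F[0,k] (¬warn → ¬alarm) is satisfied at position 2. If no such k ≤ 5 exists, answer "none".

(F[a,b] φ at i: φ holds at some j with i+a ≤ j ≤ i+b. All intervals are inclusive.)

2

Scan j = 2,3,… for (¬warn → ¬alarm):
  j=2: fails
  j=3: fails
  j=4: holds
First hit at j=4, so smallest k = 4-2 = 2.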